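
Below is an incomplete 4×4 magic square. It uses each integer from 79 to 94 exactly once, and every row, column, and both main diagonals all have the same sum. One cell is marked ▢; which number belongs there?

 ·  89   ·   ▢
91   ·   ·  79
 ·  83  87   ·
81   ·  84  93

The entries are 79 through 94, which sum to 1384, so each line sums to 1384/4 = 346.
The remaining cell in row 4 is (4,2) = 346 − 258 = 88.
The remaining cell in column 2 is (2,2) = 346 − 260 = 86.
From main diagonal, 346 − (86 + 87 + 93) gives (1,1) = 80.
Using row 2: 91 + 86 + 79 + ? → (2,3) = 346 − 256 = 90.
Using column 1: 80 + 91 + 81 + ? → (3,1) = 346 − 252 = 94.
Column 3 must total 346; the given cells sum to 261, so (1,3) = 85.
Anti-diagonal needs 346; the known cells sum to 254, so (1,4) = 92.

92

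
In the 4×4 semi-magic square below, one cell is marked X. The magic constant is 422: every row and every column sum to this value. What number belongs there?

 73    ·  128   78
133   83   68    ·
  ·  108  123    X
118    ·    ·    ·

93

Row 1: 73 + 128 + 78 + ? = 422, so (1,2) = 143.
From row 2, 422 − (133 + 83 + 68) gives (2,4) = 138.
Column 1 must total 422; the given cells sum to 324, so (3,1) = 98.
Column 2: 143 + 83 + 108 + ? = 422, so (4,2) = 88.
Column 3 needs 422; the known cells sum to 319, so (4,3) = 103.
The remaining cell in row 3 is (3,4) = 422 − 329 = 93.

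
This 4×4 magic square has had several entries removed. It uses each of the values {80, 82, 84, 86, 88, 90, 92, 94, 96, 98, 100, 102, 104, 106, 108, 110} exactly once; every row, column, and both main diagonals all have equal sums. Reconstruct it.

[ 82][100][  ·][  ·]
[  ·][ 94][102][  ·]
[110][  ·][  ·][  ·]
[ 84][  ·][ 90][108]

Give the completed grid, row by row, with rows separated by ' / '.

The 16 entries sum to 1520, so each line sums to 1520/4 = 380.
The remaining cell in row 4 is (4,2) = 380 − 282 = 98.
Using column 1: 82 + 110 + 84 + ? → (2,1) = 380 − 276 = 104.
Using column 2: 100 + 94 + 98 + ? → (3,2) = 380 − 292 = 88.
From main diagonal, 380 − (82 + 94 + 108) gives (3,3) = 96.
Using anti-diagonal: 102 + 88 + 84 + ? → (1,4) = 380 − 274 = 106.
Row 1 needs 380; the known cells sum to 288, so (1,3) = 92.
From row 2, 380 − (104 + 94 + 102) gives (2,4) = 80.
Row 3 must total 380; the given cells sum to 294, so (3,4) = 86.

82 100 92 106 / 104 94 102 80 / 110 88 96 86 / 84 98 90 108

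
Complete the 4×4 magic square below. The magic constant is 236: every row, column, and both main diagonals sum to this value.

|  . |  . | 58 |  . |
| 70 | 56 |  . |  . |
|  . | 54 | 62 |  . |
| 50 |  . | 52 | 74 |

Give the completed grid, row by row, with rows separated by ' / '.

The remaining cell in row 4 is (4,2) = 236 − 176 = 60.
The remaining cell in column 2 is (1,2) = 236 − 170 = 66.
Column 3 must total 236; the given cells sum to 172, so (2,3) = 64.
Using main diagonal: 56 + 62 + 74 + ? → (1,1) = 236 − 192 = 44.
Anti-diagonal: 64 + 54 + 50 + ? = 236, so (1,4) = 68.
Row 2 must total 236; the given cells sum to 190, so (2,4) = 46.
From column 1, 236 − (44 + 70 + 50) gives (3,1) = 72.
The remaining cell in column 4 is (3,4) = 236 − 188 = 48.

44 66 58 68 / 70 56 64 46 / 72 54 62 48 / 50 60 52 74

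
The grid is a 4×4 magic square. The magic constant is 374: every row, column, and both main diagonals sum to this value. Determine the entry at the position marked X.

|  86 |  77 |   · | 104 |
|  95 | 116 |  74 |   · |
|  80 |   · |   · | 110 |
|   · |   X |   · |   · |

98

Row 1: 86 + 77 + 104 + ? = 374, so (1,3) = 107.
Row 2 must total 374; the given cells sum to 285, so (2,4) = 89.
From column 1, 374 − (86 + 95 + 80) gives (4,1) = 113.
The remaining cell in column 4 is (4,4) = 374 − 303 = 71.
Main diagonal: 86 + 116 + 71 + ? = 374, so (3,3) = 101.
Anti-diagonal must total 374; the given cells sum to 291, so (3,2) = 83.
The remaining cell in column 2 is (4,2) = 374 − 276 = 98.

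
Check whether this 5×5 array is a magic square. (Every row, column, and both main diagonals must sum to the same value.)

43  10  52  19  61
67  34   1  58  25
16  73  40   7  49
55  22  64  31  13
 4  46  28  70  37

Yes

Row 1: 43 + 10 + 52 + 19 + 61 = 185.
Row 2: 67 + 34 + 1 + 58 + 25 = 185.
Row 3: 16 + 73 + 40 + 7 + 49 = 185.
Row 4: 55 + 22 + 64 + 31 + 13 = 185.
Row 5: 4 + 46 + 28 + 70 + 37 = 185.
Column 1: 43 + 67 + 16 + 55 + 4 = 185.
Column 2: 10 + 34 + 73 + 22 + 46 = 185.
Column 3: 52 + 1 + 40 + 64 + 28 = 185.
Column 4: 19 + 58 + 7 + 31 + 70 = 185.
Column 5: 61 + 25 + 49 + 13 + 37 = 185.
Main diagonal: 43 + 34 + 40 + 31 + 37 = 185.
Anti-diagonal: 61 + 58 + 40 + 22 + 4 = 185.
All lines sum to 185.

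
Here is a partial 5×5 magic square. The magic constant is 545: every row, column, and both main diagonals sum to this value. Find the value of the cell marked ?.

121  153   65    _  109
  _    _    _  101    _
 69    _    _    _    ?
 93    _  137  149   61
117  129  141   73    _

157

Using row 1: 121 + 153 + 65 + 109 + ? → (1,4) = 545 − 448 = 97.
Row 4: 93 + 137 + 149 + 61 + ? = 545, so (4,2) = 105.
Row 5 must total 545; the given cells sum to 460, so (5,5) = 85.
From column 1, 545 − (121 + 69 + 93 + 117) gives (2,1) = 145.
Column 4 must total 545; the given cells sum to 420, so (3,4) = 125.
Using anti-diagonal: 109 + 101 + 105 + 117 + ? → (3,3) = 545 − 432 = 113.
Column 3 needs 545; the known cells sum to 456, so (2,3) = 89.
Main diagonal: 121 + 113 + 149 + 85 + ? = 545, so (2,2) = 77.
Using row 2: 145 + 77 + 89 + 101 + ? → (2,5) = 545 − 412 = 133.
From column 2, 545 − (153 + 77 + 105 + 129) gives (3,2) = 81.
From column 5, 545 − (109 + 133 + 61 + 85) gives (3,5) = 157.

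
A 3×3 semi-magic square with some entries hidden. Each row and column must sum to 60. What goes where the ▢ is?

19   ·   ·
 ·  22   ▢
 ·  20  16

21

Row 3: 20 + 16 + ? = 60, so (3,1) = 24.
Column 1: 19 + 24 + ? = 60, so (2,1) = 17.
Using column 2: 22 + 20 + ? → (1,2) = 60 − 42 = 18.
Using row 1: 19 + 18 + ? → (1,3) = 60 − 37 = 23.
From row 2, 60 − (17 + 22) gives (2,3) = 21.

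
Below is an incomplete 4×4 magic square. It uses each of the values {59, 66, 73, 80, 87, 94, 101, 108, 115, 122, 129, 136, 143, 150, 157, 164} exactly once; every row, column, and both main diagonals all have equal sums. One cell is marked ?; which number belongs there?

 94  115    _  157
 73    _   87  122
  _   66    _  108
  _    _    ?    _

The 16 entries sum to 1784, so each line sums to 1784/4 = 446.
The remaining cell in row 1 is (1,3) = 446 − 366 = 80.
Row 2 must total 446; the given cells sum to 282, so (2,2) = 164.
From column 2, 446 − (115 + 164 + 66) gives (4,2) = 101.
Using column 4: 157 + 122 + 108 + ? → (4,4) = 446 − 387 = 59.
From main diagonal, 446 − (94 + 164 + 59) gives (3,3) = 129.
From anti-diagonal, 446 − (157 + 87 + 66) gives (4,1) = 136.
From row 3, 446 − (66 + 129 + 108) gives (3,1) = 143.
The remaining cell in row 4 is (4,3) = 446 − 296 = 150.

150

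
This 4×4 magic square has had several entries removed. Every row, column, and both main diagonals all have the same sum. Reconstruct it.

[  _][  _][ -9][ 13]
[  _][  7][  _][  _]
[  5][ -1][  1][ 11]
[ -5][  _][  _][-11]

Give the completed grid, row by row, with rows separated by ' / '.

19 -7 -9 13 / -3 7 9 3 / 5 -1 1 11 / -5 17 15 -11

Row 3 is already complete: 5 + -1 + 1 + 11 = 16, so that is the magic constant.
Column 4 must total 16; the given cells sum to 13, so (2,4) = 3.
Main diagonal: 7 + 1 + (-11) + ? = 16, so (1,1) = 19.
Anti-diagonal needs 16; the known cells sum to 7, so (2,3) = 9.
Row 1: 19 + (-9) + 13 + ? = 16, so (1,2) = -7.
Using row 2: 7 + 9 + 3 + ? → (2,1) = 16 − 19 = -3.
Column 2 needs 16; the known cells sum to -1, so (4,2) = 17.
From column 3, 16 − (-9 + 9 + 1) gives (4,3) = 15.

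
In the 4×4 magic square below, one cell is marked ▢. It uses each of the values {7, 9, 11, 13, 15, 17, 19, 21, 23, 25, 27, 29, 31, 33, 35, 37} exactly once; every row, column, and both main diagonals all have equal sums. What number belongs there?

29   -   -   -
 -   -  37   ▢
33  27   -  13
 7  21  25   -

The 16 entries sum to 352, so each line sums to 352/4 = 88.
Row 3: 33 + 27 + 13 + ? = 88, so (3,3) = 15.
From row 4, 88 − (7 + 21 + 25) gives (4,4) = 35.
Using column 1: 29 + 33 + 7 + ? → (2,1) = 88 − 69 = 19.
Column 3 must total 88; the given cells sum to 77, so (1,3) = 11.
Main diagonal: 29 + 15 + 35 + ? = 88, so (2,2) = 9.
Using anti-diagonal: 37 + 27 + 7 + ? → (1,4) = 88 − 71 = 17.
From row 1, 88 − (29 + 11 + 17) gives (1,2) = 31.
Row 2 needs 88; the known cells sum to 65, so (2,4) = 23.

23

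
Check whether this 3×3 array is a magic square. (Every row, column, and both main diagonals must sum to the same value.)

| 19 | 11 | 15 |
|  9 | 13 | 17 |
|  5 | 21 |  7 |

Row 1: 19 + 11 + 15 = 45.
Row 2: 9 + 13 + 17 = 39.
Row 3: 5 + 21 + 7 = 33.
Column 1: 19 + 9 + 5 = 33.
Column 2: 11 + 13 + 21 = 45.
Column 3: 15 + 17 + 7 = 39.
Main diagonal: 19 + 13 + 7 = 39.
Anti-diagonal: 15 + 13 + 5 = 33.

No — row 2 sums to 39 but column 1 sums to 33.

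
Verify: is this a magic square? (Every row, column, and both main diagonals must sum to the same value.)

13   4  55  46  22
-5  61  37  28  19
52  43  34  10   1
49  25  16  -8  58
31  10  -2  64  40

No — row 5 sums to 143 but row 2 sums to 140.

Row 1: 13 + 4 + 55 + 46 + 22 = 140.
Row 2: -5 + 61 + 37 + 28 + 19 = 140.
Row 3: 52 + 43 + 34 + 10 + 1 = 140.
Row 4: 49 + 25 + 16 + (-8) + 58 = 140.
Row 5: 31 + 10 + (-2) + 64 + 40 = 143.
Column 1: 13 + (-5) + 52 + 49 + 31 = 140.
Column 2: 4 + 61 + 43 + 25 + 10 = 143.
Column 3: 55 + 37 + 34 + 16 + (-2) = 140.
Column 4: 46 + 28 + 10 + (-8) + 64 = 140.
Column 5: 22 + 19 + 1 + 58 + 40 = 140.
Main diagonal: 13 + 61 + 34 + (-8) + 40 = 140.
Anti-diagonal: 22 + 28 + 34 + 25 + 31 = 140.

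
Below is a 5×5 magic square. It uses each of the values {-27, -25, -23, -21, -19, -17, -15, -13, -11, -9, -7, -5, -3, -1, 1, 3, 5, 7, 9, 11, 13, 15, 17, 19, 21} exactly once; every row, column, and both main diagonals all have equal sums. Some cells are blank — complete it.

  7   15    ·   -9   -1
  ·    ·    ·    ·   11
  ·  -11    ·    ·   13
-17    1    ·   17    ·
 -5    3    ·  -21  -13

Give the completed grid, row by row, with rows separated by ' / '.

The 25 entries sum to -75, so each line sums to -75/5 = -15.
The remaining cell in row 1 is (1,3) = -15 − 12 = -27.
Using row 5: -5 + 3 + (-21) + (-13) + ? → (5,3) = -15 − (-36) = 21.
From column 2, -15 − (15 + (-11) + 1 + 3) gives (2,2) = -23.
Column 5: -1 + 11 + 13 + (-13) + ? = -15, so (4,5) = -25.
Using main diagonal: 7 + (-23) + 17 + (-13) + ? → (3,3) = -15 − (-12) = -3.
Anti-diagonal needs -15; the known cells sum to -8, so (2,4) = -7.
Row 4 needs -15; the known cells sum to -24, so (4,3) = 9.
Column 3 must total -15; the given cells sum to 0, so (2,3) = -15.
Using column 4: -9 + (-7) + 17 + (-21) + ? → (3,4) = -15 − (-20) = 5.
Row 2 needs -15; the known cells sum to -34, so (2,1) = 19.
From row 3, -15 − (-11 + (-3) + 5 + 13) gives (3,1) = -19.

7 15 -27 -9 -1 / 19 -23 -15 -7 11 / -19 -11 -3 5 13 / -17 1 9 17 -25 / -5 3 21 -21 -13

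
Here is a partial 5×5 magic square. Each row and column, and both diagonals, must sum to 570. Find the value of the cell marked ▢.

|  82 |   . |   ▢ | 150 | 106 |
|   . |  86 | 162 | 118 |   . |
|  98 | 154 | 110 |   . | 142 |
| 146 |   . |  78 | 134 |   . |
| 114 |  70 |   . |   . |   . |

94

Using row 3: 98 + 154 + 110 + 142 + ? → (3,4) = 570 − 504 = 66.
Column 1 must total 570; the given cells sum to 440, so (2,1) = 130.
From column 4, 570 − (150 + 118 + 66 + 134) gives (5,4) = 102.
Using main diagonal: 82 + 86 + 110 + 134 + ? → (5,5) = 570 − 412 = 158.
Anti-diagonal needs 570; the known cells sum to 448, so (4,2) = 122.
From row 2, 570 − (130 + 86 + 162 + 118) gives (2,5) = 74.
The remaining cell in row 4 is (4,5) = 570 − 480 = 90.
Row 5 needs 570; the known cells sum to 444, so (5,3) = 126.
The remaining cell in column 2 is (1,2) = 570 − 432 = 138.
Column 3 needs 570; the known cells sum to 476, so (1,3) = 94.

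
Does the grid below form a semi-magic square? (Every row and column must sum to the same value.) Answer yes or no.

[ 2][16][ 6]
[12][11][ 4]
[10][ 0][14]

Row 1: 2 + 16 + 6 = 24.
Row 2: 12 + 11 + 4 = 27.
Row 3: 10 + 0 + 14 = 24.
Column 1: 2 + 12 + 10 = 24.
Column 2: 16 + 11 + 0 = 27.
Column 3: 6 + 4 + 14 = 24.

No — row 3 sums to 24 but column 2 sums to 27.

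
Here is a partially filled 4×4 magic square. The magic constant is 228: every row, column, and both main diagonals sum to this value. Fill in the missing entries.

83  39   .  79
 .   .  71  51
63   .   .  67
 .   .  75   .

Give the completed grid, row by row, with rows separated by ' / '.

83 39 27 79 / 47 59 71 51 / 63 43 55 67 / 35 87 75 31

Row 1 needs 228; the known cells sum to 201, so (1,3) = 27.
Using column 3: 27 + 71 + 75 + ? → (3,3) = 228 − 173 = 55.
Column 4 needs 228; the known cells sum to 197, so (4,4) = 31.
Main diagonal must total 228; the given cells sum to 169, so (2,2) = 59.
Row 2 needs 228; the known cells sum to 181, so (2,1) = 47.
Row 3: 63 + 55 + 67 + ? = 228, so (3,2) = 43.
Column 1 needs 228; the known cells sum to 193, so (4,1) = 35.
The remaining cell in column 2 is (4,2) = 228 − 141 = 87.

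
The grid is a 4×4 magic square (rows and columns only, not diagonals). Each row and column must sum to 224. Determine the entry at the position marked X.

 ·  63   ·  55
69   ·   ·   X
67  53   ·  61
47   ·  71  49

59

Row 3 must total 224; the given cells sum to 181, so (3,3) = 43.
Row 4 needs 224; the known cells sum to 167, so (4,2) = 57.
Column 1: 69 + 67 + 47 + ? = 224, so (1,1) = 41.
Column 2: 63 + 53 + 57 + ? = 224, so (2,2) = 51.
Column 4 needs 224; the known cells sum to 165, so (2,4) = 59.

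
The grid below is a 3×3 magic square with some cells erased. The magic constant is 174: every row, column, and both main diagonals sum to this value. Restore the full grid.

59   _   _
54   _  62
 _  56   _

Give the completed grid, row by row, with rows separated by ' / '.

Row 2 must total 174; the given cells sum to 116, so (2,2) = 58.
Using column 1: 59 + 54 + ? → (3,1) = 174 − 113 = 61.
From column 2, 174 − (58 + 56) gives (1,2) = 60.
The remaining cell in main diagonal is (3,3) = 174 − 117 = 57.
Using anti-diagonal: 58 + 61 + ? → (1,3) = 174 − 119 = 55.

59 60 55 / 54 58 62 / 61 56 57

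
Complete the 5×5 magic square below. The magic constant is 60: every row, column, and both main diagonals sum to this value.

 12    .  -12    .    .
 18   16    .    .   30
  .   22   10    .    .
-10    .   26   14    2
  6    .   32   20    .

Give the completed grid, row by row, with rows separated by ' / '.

12 0 -12 36 24 / 18 16 4 -8 30 / 34 22 10 -2 -4 / -10 28 26 14 2 / 6 -6 32 20 8

From row 4, 60 − (-10 + 26 + 14 + 2) gives (4,2) = 28.
Column 1 needs 60; the known cells sum to 26, so (3,1) = 34.
The remaining cell in column 3 is (2,3) = 60 − 56 = 4.
Main diagonal needs 60; the known cells sum to 52, so (5,5) = 8.
Row 2 needs 60; the known cells sum to 68, so (2,4) = -8.
Row 5: 6 + 32 + 20 + 8 + ? = 60, so (5,2) = -6.
Using column 2: 16 + 22 + 28 + (-6) + ? → (1,2) = 60 − 60 = 0.
The remaining cell in anti-diagonal is (1,5) = 60 − 36 = 24.
Row 1 must total 60; the given cells sum to 24, so (1,4) = 36.
Column 4 needs 60; the known cells sum to 62, so (3,4) = -2.
Using column 5: 24 + 30 + 2 + 8 + ? → (3,5) = 60 − 64 = -4.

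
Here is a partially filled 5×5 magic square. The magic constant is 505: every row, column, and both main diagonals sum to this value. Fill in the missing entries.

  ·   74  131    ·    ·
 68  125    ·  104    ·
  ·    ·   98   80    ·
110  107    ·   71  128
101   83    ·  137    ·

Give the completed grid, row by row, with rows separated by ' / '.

Row 4 must total 505; the given cells sum to 416, so (4,3) = 89.
The remaining cell in column 2 is (3,2) = 505 − 389 = 116.
From column 4, 505 − (104 + 80 + 71 + 137) gives (1,4) = 113.
The remaining cell in anti-diagonal is (1,5) = 505 − 410 = 95.
From row 1, 505 − (74 + 131 + 113 + 95) gives (1,1) = 92.
Column 1 needs 505; the known cells sum to 371, so (3,1) = 134.
The remaining cell in main diagonal is (5,5) = 505 − 386 = 119.
Row 3 needs 505; the known cells sum to 428, so (3,5) = 77.
From row 5, 505 − (101 + 83 + 137 + 119) gives (5,3) = 65.
Column 3 needs 505; the known cells sum to 383, so (2,3) = 122.
Column 5: 95 + 77 + 128 + 119 + ? = 505, so (2,5) = 86.

92 74 131 113 95 / 68 125 122 104 86 / 134 116 98 80 77 / 110 107 89 71 128 / 101 83 65 137 119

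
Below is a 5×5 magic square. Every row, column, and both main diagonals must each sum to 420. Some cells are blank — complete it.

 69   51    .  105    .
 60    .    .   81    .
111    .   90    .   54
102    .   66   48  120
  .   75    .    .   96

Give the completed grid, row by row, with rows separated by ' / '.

69 51 108 105 87 / 60 117 99 81 63 / 111 93 90 72 54 / 102 84 66 48 120 / 78 75 57 114 96

The remaining cell in row 4 is (4,2) = 420 − 336 = 84.
Column 1 must total 420; the given cells sum to 342, so (5,1) = 78.
The remaining cell in main diagonal is (2,2) = 420 − 303 = 117.
Anti-diagonal needs 420; the known cells sum to 333, so (1,5) = 87.
Row 1 needs 420; the known cells sum to 312, so (1,3) = 108.
The remaining cell in column 2 is (3,2) = 420 − 327 = 93.
The remaining cell in column 5 is (2,5) = 420 − 357 = 63.
Row 2 must total 420; the given cells sum to 321, so (2,3) = 99.
The remaining cell in row 3 is (3,4) = 420 − 348 = 72.
Column 3 must total 420; the given cells sum to 363, so (5,3) = 57.
The remaining cell in column 4 is (5,4) = 420 − 306 = 114.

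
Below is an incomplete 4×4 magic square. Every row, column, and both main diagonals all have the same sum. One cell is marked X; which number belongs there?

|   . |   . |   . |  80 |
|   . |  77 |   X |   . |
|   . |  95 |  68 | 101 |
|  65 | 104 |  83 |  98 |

110

Row 4 is complete and sums to 350; that is the magic constant.
The remaining cell in row 3 is (3,1) = 350 − 264 = 86.
Column 2 must total 350; the given cells sum to 276, so (1,2) = 74.
Column 4 must total 350; the given cells sum to 279, so (2,4) = 71.
Main diagonal: 77 + 68 + 98 + ? = 350, so (1,1) = 107.
Anti-diagonal must total 350; the given cells sum to 240, so (2,3) = 110.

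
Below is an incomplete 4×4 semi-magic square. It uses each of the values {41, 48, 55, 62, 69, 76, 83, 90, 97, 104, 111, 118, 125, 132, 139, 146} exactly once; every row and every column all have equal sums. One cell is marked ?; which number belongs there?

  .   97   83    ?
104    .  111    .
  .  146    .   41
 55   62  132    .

118

The 16 entries sum to 1496, so each line sums to 1496/4 = 374.
Row 4 must total 374; the given cells sum to 249, so (4,4) = 125.
Using column 2: 97 + 146 + 62 + ? → (2,2) = 374 − 305 = 69.
Using column 3: 83 + 111 + 132 + ? → (3,3) = 374 − 326 = 48.
Row 2: 104 + 69 + 111 + ? = 374, so (2,4) = 90.
Row 3 needs 374; the known cells sum to 235, so (3,1) = 139.
The remaining cell in column 1 is (1,1) = 374 − 298 = 76.
The remaining cell in column 4 is (1,4) = 374 − 256 = 118.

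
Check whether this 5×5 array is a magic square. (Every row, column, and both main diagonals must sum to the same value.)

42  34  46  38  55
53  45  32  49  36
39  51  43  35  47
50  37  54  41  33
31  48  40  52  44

Row 1: 42 + 34 + 46 + 38 + 55 = 215.
Row 2: 53 + 45 + 32 + 49 + 36 = 215.
Row 3: 39 + 51 + 43 + 35 + 47 = 215.
Row 4: 50 + 37 + 54 + 41 + 33 = 215.
Row 5: 31 + 48 + 40 + 52 + 44 = 215.
Column 1: 42 + 53 + 39 + 50 + 31 = 215.
Column 2: 34 + 45 + 51 + 37 + 48 = 215.
Column 3: 46 + 32 + 43 + 54 + 40 = 215.
Column 4: 38 + 49 + 35 + 41 + 52 = 215.
Column 5: 55 + 36 + 47 + 33 + 44 = 215.
Main diagonal: 42 + 45 + 43 + 41 + 44 = 215.
Anti-diagonal: 55 + 49 + 43 + 37 + 31 = 215.
All lines sum to 215.

Yes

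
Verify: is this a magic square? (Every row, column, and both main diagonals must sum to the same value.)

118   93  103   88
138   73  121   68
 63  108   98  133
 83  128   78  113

No — row 1 sums to 402 but column 3 sums to 400.

Row 1: 118 + 93 + 103 + 88 = 402.
Row 2: 138 + 73 + 121 + 68 = 400.
Row 3: 63 + 108 + 98 + 133 = 402.
Row 4: 83 + 128 + 78 + 113 = 402.
Column 1: 118 + 138 + 63 + 83 = 402.
Column 2: 93 + 73 + 108 + 128 = 402.
Column 3: 103 + 121 + 98 + 78 = 400.
Column 4: 88 + 68 + 133 + 113 = 402.
Main diagonal: 118 + 73 + 98 + 113 = 402.
Anti-diagonal: 88 + 121 + 108 + 83 = 400.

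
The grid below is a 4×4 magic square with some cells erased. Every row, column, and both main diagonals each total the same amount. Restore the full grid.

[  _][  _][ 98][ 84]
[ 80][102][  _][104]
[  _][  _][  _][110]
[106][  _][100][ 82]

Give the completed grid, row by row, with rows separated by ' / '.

108 90 98 84 / 80 102 94 104 / 86 96 88 110 / 106 92 100 82

Column 4 is already complete: 84 + 104 + 110 + 82 = 380, so that is the magic constant.
Row 2 must total 380; the given cells sum to 286, so (2,3) = 94.
Row 4: 106 + 100 + 82 + ? = 380, so (4,2) = 92.
Column 3 needs 380; the known cells sum to 292, so (3,3) = 88.
Using main diagonal: 102 + 88 + 82 + ? → (1,1) = 380 − 272 = 108.
Anti-diagonal: 84 + 94 + 106 + ? = 380, so (3,2) = 96.
Using row 1: 108 + 98 + 84 + ? → (1,2) = 380 − 290 = 90.
Row 3 needs 380; the known cells sum to 294, so (3,1) = 86.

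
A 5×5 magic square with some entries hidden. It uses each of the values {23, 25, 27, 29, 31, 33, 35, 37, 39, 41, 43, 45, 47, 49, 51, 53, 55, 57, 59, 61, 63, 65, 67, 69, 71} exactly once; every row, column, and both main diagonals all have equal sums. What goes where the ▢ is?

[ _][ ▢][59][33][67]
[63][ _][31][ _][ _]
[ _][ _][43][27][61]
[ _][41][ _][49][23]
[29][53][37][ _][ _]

25

The 25 entries sum to 1175, so each line sums to 1175/5 = 235.
The remaining cell in column 3 is (4,3) = 235 − 170 = 65.
Using anti-diagonal: 67 + 43 + 41 + 29 + ? → (2,4) = 235 − 180 = 55.
The remaining cell in row 4 is (4,1) = 235 − 178 = 57.
Using column 4: 33 + 55 + 27 + 49 + ? → (5,4) = 235 − 164 = 71.
Row 5 must total 235; the given cells sum to 190, so (5,5) = 45.
Using column 5: 67 + 61 + 23 + 45 + ? → (2,5) = 235 − 196 = 39.
The remaining cell in row 2 is (2,2) = 235 − 188 = 47.
Main diagonal must total 235; the given cells sum to 184, so (1,1) = 51.
The remaining cell in row 1 is (1,2) = 235 − 210 = 25.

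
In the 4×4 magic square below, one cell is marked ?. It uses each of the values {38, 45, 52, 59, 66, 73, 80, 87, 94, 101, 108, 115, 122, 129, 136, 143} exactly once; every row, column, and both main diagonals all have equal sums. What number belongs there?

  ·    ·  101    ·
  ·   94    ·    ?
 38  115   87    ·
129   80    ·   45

The 16 entries sum to 1448, so each line sums to 1448/4 = 362.
The remaining cell in row 3 is (3,4) = 362 − 240 = 122.
Row 4 needs 362; the known cells sum to 254, so (4,3) = 108.
From column 2, 362 − (94 + 115 + 80) gives (1,2) = 73.
Column 3: 101 + 87 + 108 + ? = 362, so (2,3) = 66.
Using main diagonal: 94 + 87 + 45 + ? → (1,1) = 362 − 226 = 136.
From anti-diagonal, 362 − (66 + 115 + 129) gives (1,4) = 52.
Column 1 needs 362; the known cells sum to 303, so (2,1) = 59.
Using column 4: 52 + 122 + 45 + ? → (2,4) = 362 − 219 = 143.

143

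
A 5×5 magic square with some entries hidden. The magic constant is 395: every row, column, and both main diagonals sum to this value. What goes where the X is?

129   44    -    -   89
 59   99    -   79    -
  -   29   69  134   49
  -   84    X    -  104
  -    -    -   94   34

From row 3, 395 − (29 + 69 + 134 + 49) gives (3,1) = 114.
Using column 2: 44 + 99 + 29 + 84 + ? → (5,2) = 395 − 256 = 139.
The remaining cell in column 5 is (2,5) = 395 − 276 = 119.
From main diagonal, 395 − (129 + 99 + 69 + 34) gives (4,4) = 64.
The remaining cell in anti-diagonal is (5,1) = 395 − 321 = 74.
Row 2 must total 395; the given cells sum to 356, so (2,3) = 39.
Row 5: 74 + 139 + 94 + 34 + ? = 395, so (5,3) = 54.
Column 1 needs 395; the known cells sum to 376, so (4,1) = 19.
Column 4 needs 395; the known cells sum to 371, so (1,4) = 24.
Row 1: 129 + 44 + 24 + 89 + ? = 395, so (1,3) = 109.
From row 4, 395 − (19 + 84 + 64 + 104) gives (4,3) = 124.

124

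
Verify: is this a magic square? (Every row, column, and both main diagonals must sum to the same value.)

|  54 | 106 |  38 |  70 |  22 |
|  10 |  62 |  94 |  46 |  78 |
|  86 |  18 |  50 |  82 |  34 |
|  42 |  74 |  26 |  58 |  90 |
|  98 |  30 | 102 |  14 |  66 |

No — column 2 sums to 290 but row 5 sums to 310.

Row 1: 54 + 106 + 38 + 70 + 22 = 290.
Row 2: 10 + 62 + 94 + 46 + 78 = 290.
Row 3: 86 + 18 + 50 + 82 + 34 = 270.
Row 4: 42 + 74 + 26 + 58 + 90 = 290.
Row 5: 98 + 30 + 102 + 14 + 66 = 310.
Column 1: 54 + 10 + 86 + 42 + 98 = 290.
Column 2: 106 + 62 + 18 + 74 + 30 = 290.
Column 3: 38 + 94 + 50 + 26 + 102 = 310.
Column 4: 70 + 46 + 82 + 58 + 14 = 270.
Column 5: 22 + 78 + 34 + 90 + 66 = 290.
Main diagonal: 54 + 62 + 50 + 58 + 66 = 290.
Anti-diagonal: 22 + 46 + 50 + 74 + 98 = 290.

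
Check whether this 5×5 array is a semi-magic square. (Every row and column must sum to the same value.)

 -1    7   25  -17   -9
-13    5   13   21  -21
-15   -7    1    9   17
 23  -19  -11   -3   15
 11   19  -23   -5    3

Row 1: -1 + 7 + 25 + (-17) + (-9) = 5.
Row 2: -13 + 5 + 13 + 21 + (-21) = 5.
Row 3: -15 + (-7) + 1 + 9 + 17 = 5.
Row 4: 23 + (-19) + (-11) + (-3) + 15 = 5.
Row 5: 11 + 19 + (-23) + (-5) + 3 = 5.
Column 1: -1 + (-13) + (-15) + 23 + 11 = 5.
Column 2: 7 + 5 + (-7) + (-19) + 19 = 5.
Column 3: 25 + 13 + 1 + (-11) + (-23) = 5.
Column 4: -17 + 21 + 9 + (-3) + (-5) = 5.
Column 5: -9 + (-21) + 17 + 15 + 3 = 5.
All lines sum to 5.

Yes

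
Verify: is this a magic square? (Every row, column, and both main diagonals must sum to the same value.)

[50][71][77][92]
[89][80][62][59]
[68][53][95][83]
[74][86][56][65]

Row 1: 50 + 71 + 77 + 92 = 290.
Row 2: 89 + 80 + 62 + 59 = 290.
Row 3: 68 + 53 + 95 + 83 = 299.
Row 4: 74 + 86 + 56 + 65 = 281.
Column 1: 50 + 89 + 68 + 74 = 281.
Column 2: 71 + 80 + 53 + 86 = 290.
Column 3: 77 + 62 + 95 + 56 = 290.
Column 4: 92 + 59 + 83 + 65 = 299.
Main diagonal: 50 + 80 + 95 + 65 = 290.
Anti-diagonal: 92 + 62 + 53 + 74 = 281.

No — row 4 sums to 281 but row 3 sums to 299.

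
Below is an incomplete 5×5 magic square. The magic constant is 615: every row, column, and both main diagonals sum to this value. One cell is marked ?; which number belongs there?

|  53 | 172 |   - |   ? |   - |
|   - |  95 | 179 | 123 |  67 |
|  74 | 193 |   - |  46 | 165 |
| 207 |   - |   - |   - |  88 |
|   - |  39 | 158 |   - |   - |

Row 2: 95 + 179 + 123 + 67 + ? = 615, so (2,1) = 151.
The remaining cell in row 3 is (3,3) = 615 − 478 = 137.
Using column 1: 53 + 151 + 74 + 207 + ? → (5,1) = 615 − 485 = 130.
Column 2: 172 + 95 + 193 + 39 + ? = 615, so (4,2) = 116.
Using anti-diagonal: 123 + 137 + 116 + 130 + ? → (1,5) = 615 − 506 = 109.
Column 5: 109 + 67 + 165 + 88 + ? = 615, so (5,5) = 186.
Using main diagonal: 53 + 95 + 137 + 186 + ? → (4,4) = 615 − 471 = 144.
From row 4, 615 − (207 + 116 + 144 + 88) gives (4,3) = 60.
Row 5 needs 615; the known cells sum to 513, so (5,4) = 102.
Column 3: 179 + 137 + 60 + 158 + ? = 615, so (1,3) = 81.
From column 4, 615 − (123 + 46 + 144 + 102) gives (1,4) = 200.

200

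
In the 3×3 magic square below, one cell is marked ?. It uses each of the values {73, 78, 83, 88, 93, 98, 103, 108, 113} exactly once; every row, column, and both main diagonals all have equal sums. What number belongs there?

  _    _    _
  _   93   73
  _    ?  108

The 9 entries sum to 837, so each line sums to 837/3 = 279.
Row 2 must total 279; the given cells sum to 166, so (2,1) = 113.
Column 3 needs 279; the known cells sum to 181, so (1,3) = 98.
Using main diagonal: 93 + 108 + ? → (1,1) = 279 − 201 = 78.
Anti-diagonal needs 279; the known cells sum to 191, so (3,1) = 88.
Row 1 must total 279; the given cells sum to 176, so (1,2) = 103.
The remaining cell in row 3 is (3,2) = 279 − 196 = 83.

83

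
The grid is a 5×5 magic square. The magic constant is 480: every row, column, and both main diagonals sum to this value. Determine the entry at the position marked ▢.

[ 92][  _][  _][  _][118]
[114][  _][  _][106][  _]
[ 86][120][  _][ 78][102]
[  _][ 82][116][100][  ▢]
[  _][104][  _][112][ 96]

74

From row 3, 480 − (86 + 120 + 78 + 102) gives (3,3) = 94.
Column 4 needs 480; the known cells sum to 396, so (1,4) = 84.
From main diagonal, 480 − (92 + 94 + 100 + 96) gives (2,2) = 98.
Anti-diagonal needs 480; the known cells sum to 400, so (5,1) = 80.
Row 5 must total 480; the given cells sum to 392, so (5,3) = 88.
Column 1 needs 480; the known cells sum to 372, so (4,1) = 108.
Column 2 must total 480; the given cells sum to 404, so (1,2) = 76.
Row 1 needs 480; the known cells sum to 370, so (1,3) = 110.
Row 4 needs 480; the known cells sum to 406, so (4,5) = 74.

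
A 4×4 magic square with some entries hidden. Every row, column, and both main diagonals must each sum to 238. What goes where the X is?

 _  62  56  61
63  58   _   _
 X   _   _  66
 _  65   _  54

52

Row 1 must total 238; the given cells sum to 179, so (1,1) = 59.
Column 2 needs 238; the known cells sum to 185, so (3,2) = 53.
From column 4, 238 − (61 + 66 + 54) gives (2,4) = 57.
From main diagonal, 238 − (59 + 58 + 54) gives (3,3) = 67.
From row 2, 238 − (63 + 58 + 57) gives (2,3) = 60.
Row 3 needs 238; the known cells sum to 186, so (3,1) = 52.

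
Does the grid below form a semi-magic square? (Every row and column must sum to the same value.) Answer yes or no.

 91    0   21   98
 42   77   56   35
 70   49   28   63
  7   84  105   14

Row 1: 91 + 0 + 21 + 98 = 210.
Row 2: 42 + 77 + 56 + 35 = 210.
Row 3: 70 + 49 + 28 + 63 = 210.
Row 4: 7 + 84 + 105 + 14 = 210.
Column 1: 91 + 42 + 70 + 7 = 210.
Column 2: 0 + 77 + 49 + 84 = 210.
Column 3: 21 + 56 + 28 + 105 = 210.
Column 4: 98 + 35 + 63 + 14 = 210.
All lines sum to 210.

Yes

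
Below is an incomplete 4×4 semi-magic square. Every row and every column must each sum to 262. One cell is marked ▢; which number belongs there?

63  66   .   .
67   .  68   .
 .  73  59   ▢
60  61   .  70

From row 4, 262 − (60 + 61 + 70) gives (4,3) = 71.
Column 1: 63 + 67 + 60 + ? = 262, so (3,1) = 72.
Column 2: 66 + 73 + 61 + ? = 262, so (2,2) = 62.
Column 3 must total 262; the given cells sum to 198, so (1,3) = 64.
Row 1: 63 + 66 + 64 + ? = 262, so (1,4) = 69.
Row 2 must total 262; the given cells sum to 197, so (2,4) = 65.
Using row 3: 72 + 73 + 59 + ? → (3,4) = 262 − 204 = 58.

58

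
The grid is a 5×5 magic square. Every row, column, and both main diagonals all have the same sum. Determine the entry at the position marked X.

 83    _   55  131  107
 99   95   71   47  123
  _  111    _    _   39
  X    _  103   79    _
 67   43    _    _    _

Row 2 is complete and sums to 435; that is the magic constant.
Using row 1: 83 + 55 + 131 + 107 + ? → (1,2) = 435 − 376 = 59.
Column 2 needs 435; the known cells sum to 308, so (4,2) = 127.
Using anti-diagonal: 107 + 47 + 127 + 67 + ? → (3,3) = 435 − 348 = 87.
From column 3, 435 − (55 + 71 + 87 + 103) gives (5,3) = 119.
Main diagonal: 83 + 95 + 87 + 79 + ? = 435, so (5,5) = 91.
Row 5: 67 + 43 + 119 + 91 + ? = 435, so (5,4) = 115.
Column 4 must total 435; the given cells sum to 372, so (3,4) = 63.
Column 5 must total 435; the given cells sum to 360, so (4,5) = 75.
From row 3, 435 − (111 + 87 + 63 + 39) gives (3,1) = 135.
Row 4 needs 435; the known cells sum to 384, so (4,1) = 51.

51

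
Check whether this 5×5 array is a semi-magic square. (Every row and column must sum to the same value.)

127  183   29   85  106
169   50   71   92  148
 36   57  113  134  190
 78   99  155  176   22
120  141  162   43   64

Yes

Row 1: 127 + 183 + 29 + 85 + 106 = 530.
Row 2: 169 + 50 + 71 + 92 + 148 = 530.
Row 3: 36 + 57 + 113 + 134 + 190 = 530.
Row 4: 78 + 99 + 155 + 176 + 22 = 530.
Row 5: 120 + 141 + 162 + 43 + 64 = 530.
Column 1: 127 + 169 + 36 + 78 + 120 = 530.
Column 2: 183 + 50 + 57 + 99 + 141 = 530.
Column 3: 29 + 71 + 113 + 155 + 162 = 530.
Column 4: 85 + 92 + 134 + 176 + 43 = 530.
Column 5: 106 + 148 + 190 + 22 + 64 = 530.
All lines sum to 530.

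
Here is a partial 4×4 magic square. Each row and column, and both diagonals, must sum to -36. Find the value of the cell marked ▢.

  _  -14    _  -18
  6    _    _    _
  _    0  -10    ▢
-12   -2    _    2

-4

Row 4 needs -36; the known cells sum to -12, so (4,3) = -24.
Column 2 needs -36; the known cells sum to -16, so (2,2) = -20.
Using main diagonal: -20 + (-10) + 2 + ? → (1,1) = -36 − (-28) = -8.
Anti-diagonal must total -36; the given cells sum to -30, so (2,3) = -6.
From row 1, -36 − (-8 + (-14) + (-18)) gives (1,3) = 4.
Row 2: 6 + (-20) + (-6) + ? = -36, so (2,4) = -16.
The remaining cell in column 1 is (3,1) = -36 − (-14) = -22.
Column 4: -18 + (-16) + 2 + ? = -36, so (3,4) = -4.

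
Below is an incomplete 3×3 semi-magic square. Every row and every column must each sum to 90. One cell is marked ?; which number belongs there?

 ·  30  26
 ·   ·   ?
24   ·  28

Row 1 needs 90; the known cells sum to 56, so (1,1) = 34.
Row 3 needs 90; the known cells sum to 52, so (3,2) = 38.
Column 1 needs 90; the known cells sum to 58, so (2,1) = 32.
From column 2, 90 − (30 + 38) gives (2,2) = 22.
Column 3 needs 90; the known cells sum to 54, so (2,3) = 36.

36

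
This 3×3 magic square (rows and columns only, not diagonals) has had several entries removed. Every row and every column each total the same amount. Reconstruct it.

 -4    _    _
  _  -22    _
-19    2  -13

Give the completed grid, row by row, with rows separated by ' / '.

-4 -10 -16 / -7 -22 -1 / -19 2 -13

Row 3 is already complete: -19 + 2 + -13 = -30, so that is the magic constant.
Column 1 needs -30; the known cells sum to -23, so (2,1) = -7.
Using column 2: -22 + 2 + ? → (1,2) = -30 − (-20) = -10.
The remaining cell in row 1 is (1,3) = -30 − (-14) = -16.
The remaining cell in row 2 is (2,3) = -30 − (-29) = -1.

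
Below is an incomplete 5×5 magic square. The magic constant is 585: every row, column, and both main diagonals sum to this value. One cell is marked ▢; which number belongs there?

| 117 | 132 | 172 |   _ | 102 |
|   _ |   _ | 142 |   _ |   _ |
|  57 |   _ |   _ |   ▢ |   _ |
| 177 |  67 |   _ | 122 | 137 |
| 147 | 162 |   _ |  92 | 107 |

Row 1 must total 585; the given cells sum to 523, so (1,4) = 62.
Using row 4: 177 + 67 + 122 + 137 + ? → (4,3) = 585 − 503 = 82.
Row 5: 147 + 162 + 92 + 107 + ? = 585, so (5,3) = 77.
Column 1 must total 585; the given cells sum to 498, so (2,1) = 87.
Using column 3: 172 + 142 + 82 + 77 + ? → (3,3) = 585 − 473 = 112.
The remaining cell in main diagonal is (2,2) = 585 − 458 = 127.
The remaining cell in anti-diagonal is (2,4) = 585 − 428 = 157.
Using row 2: 87 + 127 + 142 + 157 + ? → (2,5) = 585 − 513 = 72.
From column 2, 585 − (132 + 127 + 67 + 162) gives (3,2) = 97.
From column 4, 585 − (62 + 157 + 122 + 92) gives (3,4) = 152.

152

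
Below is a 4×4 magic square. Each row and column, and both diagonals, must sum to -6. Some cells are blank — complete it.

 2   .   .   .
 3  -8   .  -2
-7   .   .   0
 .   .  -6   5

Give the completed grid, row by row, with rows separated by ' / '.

2 -3 4 -9 / 3 -8 1 -2 / -7 6 -5 0 / -4 -1 -6 5

Row 2: 3 + (-8) + (-2) + ? = -6, so (2,3) = 1.
The remaining cell in column 1 is (4,1) = -6 − (-2) = -4.
Column 4 must total -6; the given cells sum to 3, so (1,4) = -9.
Main diagonal: 2 + (-8) + 5 + ? = -6, so (3,3) = -5.
Using anti-diagonal: -9 + 1 + (-4) + ? → (3,2) = -6 − (-12) = 6.
Using row 4: -4 + (-6) + 5 + ? → (4,2) = -6 − (-5) = -1.
From column 2, -6 − (-8 + 6 + (-1)) gives (1,2) = -3.
From column 3, -6 − (1 + (-5) + (-6)) gives (1,3) = 4.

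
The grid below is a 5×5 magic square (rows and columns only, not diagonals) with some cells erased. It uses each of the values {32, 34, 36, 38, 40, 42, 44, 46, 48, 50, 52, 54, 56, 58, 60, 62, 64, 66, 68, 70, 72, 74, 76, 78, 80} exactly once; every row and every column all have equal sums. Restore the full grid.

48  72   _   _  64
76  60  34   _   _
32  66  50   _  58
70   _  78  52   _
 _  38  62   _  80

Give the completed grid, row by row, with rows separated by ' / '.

48 72 56 40 64 / 76 60 34 68 42 / 32 66 50 74 58 / 70 44 78 52 36 / 54 38 62 46 80

The 25 entries sum to 1400, so each line sums to 1400/5 = 280.
Row 3 must total 280; the given cells sum to 206, so (3,4) = 74.
From column 1, 280 − (48 + 76 + 32 + 70) gives (5,1) = 54.
Column 2: 72 + 60 + 66 + 38 + ? = 280, so (4,2) = 44.
Column 3 must total 280; the given cells sum to 224, so (1,3) = 56.
Using row 1: 48 + 72 + 56 + 64 + ? → (1,4) = 280 − 240 = 40.
Row 4 needs 280; the known cells sum to 244, so (4,5) = 36.
Using row 5: 54 + 38 + 62 + 80 + ? → (5,4) = 280 − 234 = 46.
Column 4: 40 + 74 + 52 + 46 + ? = 280, so (2,4) = 68.
Column 5 must total 280; the given cells sum to 238, so (2,5) = 42.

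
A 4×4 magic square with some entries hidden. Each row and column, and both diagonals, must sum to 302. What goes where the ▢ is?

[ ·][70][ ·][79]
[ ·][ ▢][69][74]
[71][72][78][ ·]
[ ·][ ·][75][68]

Row 3: 71 + 72 + 78 + ? = 302, so (3,4) = 81.
Column 3 must total 302; the given cells sum to 222, so (1,3) = 80.
Anti-diagonal must total 302; the given cells sum to 220, so (4,1) = 82.
Row 1: 70 + 80 + 79 + ? = 302, so (1,1) = 73.
Row 4 needs 302; the known cells sum to 225, so (4,2) = 77.
The remaining cell in column 1 is (2,1) = 302 − 226 = 76.
Using column 2: 70 + 72 + 77 + ? → (2,2) = 302 − 219 = 83.

83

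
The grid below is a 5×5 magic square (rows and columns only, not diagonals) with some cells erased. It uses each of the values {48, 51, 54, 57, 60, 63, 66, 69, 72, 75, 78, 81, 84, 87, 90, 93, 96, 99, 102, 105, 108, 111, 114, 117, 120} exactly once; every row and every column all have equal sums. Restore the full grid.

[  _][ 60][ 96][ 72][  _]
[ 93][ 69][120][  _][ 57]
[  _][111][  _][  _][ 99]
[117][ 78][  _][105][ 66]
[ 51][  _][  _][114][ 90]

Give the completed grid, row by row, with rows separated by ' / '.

84 60 96 72 108 / 93 69 120 81 57 / 75 111 87 48 99 / 117 78 54 105 66 / 51 102 63 114 90

The 25 entries sum to 2100, so each line sums to 2100/5 = 420.
Using row 2: 93 + 69 + 120 + 57 + ? → (2,4) = 420 − 339 = 81.
Row 4 needs 420; the known cells sum to 366, so (4,3) = 54.
Column 2 must total 420; the given cells sum to 318, so (5,2) = 102.
Column 4: 72 + 81 + 105 + 114 + ? = 420, so (3,4) = 48.
Using column 5: 57 + 99 + 66 + 90 + ? → (1,5) = 420 − 312 = 108.
Row 1 must total 420; the given cells sum to 336, so (1,1) = 84.
Row 5 needs 420; the known cells sum to 357, so (5,3) = 63.
Using column 1: 84 + 93 + 117 + 51 + ? → (3,1) = 420 − 345 = 75.
The remaining cell in column 3 is (3,3) = 420 − 333 = 87.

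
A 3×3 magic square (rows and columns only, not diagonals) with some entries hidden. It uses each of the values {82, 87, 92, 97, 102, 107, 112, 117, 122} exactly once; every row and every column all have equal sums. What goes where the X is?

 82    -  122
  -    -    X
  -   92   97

The 9 entries sum to 918, so each line sums to 918/3 = 306.
Row 1: 82 + 122 + ? = 306, so (1,2) = 102.
Row 3 needs 306; the known cells sum to 189, so (3,1) = 117.
From column 1, 306 − (82 + 117) gives (2,1) = 107.
Column 2 must total 306; the given cells sum to 194, so (2,2) = 112.
Column 3 needs 306; the known cells sum to 219, so (2,3) = 87.

87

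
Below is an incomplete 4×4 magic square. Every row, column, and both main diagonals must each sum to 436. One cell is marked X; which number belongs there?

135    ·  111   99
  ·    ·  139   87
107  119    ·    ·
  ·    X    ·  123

131

From row 1, 436 − (135 + 111 + 99) gives (1,2) = 91.
Column 4: 99 + 87 + 123 + ? = 436, so (3,4) = 127.
From anti-diagonal, 436 − (99 + 139 + 119) gives (4,1) = 79.
Row 3: 107 + 119 + 127 + ? = 436, so (3,3) = 83.
From column 1, 436 − (135 + 107 + 79) gives (2,1) = 115.
Column 3: 111 + 139 + 83 + ? = 436, so (4,3) = 103.
Main diagonal must total 436; the given cells sum to 341, so (2,2) = 95.
The remaining cell in row 4 is (4,2) = 436 − 305 = 131.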